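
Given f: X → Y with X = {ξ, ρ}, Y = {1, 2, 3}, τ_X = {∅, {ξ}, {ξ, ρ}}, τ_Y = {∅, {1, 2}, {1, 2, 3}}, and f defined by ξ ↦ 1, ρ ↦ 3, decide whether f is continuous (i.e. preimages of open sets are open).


f IS continuous.

Compute f^{-1}(U) for each U ∈ τ_Y:
  U = ∅: f^{-1}(U) = ∅ ∈ τ_X ✓.
  U = {1, 2}: f^{-1}(U) = {ξ} ∈ τ_X ✓.
  U = {1, 2, 3}: f^{-1}(U) = {ξ, ρ} ∈ τ_X ✓.
Every preimage lies in τ_X, so f IS continuous.


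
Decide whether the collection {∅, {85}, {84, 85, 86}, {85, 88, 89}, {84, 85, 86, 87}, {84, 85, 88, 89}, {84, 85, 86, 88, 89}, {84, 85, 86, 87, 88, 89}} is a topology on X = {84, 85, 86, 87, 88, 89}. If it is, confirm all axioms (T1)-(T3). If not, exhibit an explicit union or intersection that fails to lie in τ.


τ is NOT a topology on X.

Axiom (T1): ∅ ∈ τ? Yes; X ∈ τ? Yes.
Axiom (T2/T3): check pairwise unions and intersections of members of τ.
Counterexample for (T3): {84, 85, 86} ∩ {84, 85, 88, 89} = {84, 85} ∉ τ. Therefore τ is NOT a topology.


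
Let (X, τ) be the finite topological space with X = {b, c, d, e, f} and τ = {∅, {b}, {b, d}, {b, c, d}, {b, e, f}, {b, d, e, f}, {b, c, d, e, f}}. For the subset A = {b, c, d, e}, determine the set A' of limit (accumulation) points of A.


A' = {c, d, e, f}

For each x ∈ X, list the open sets U ∈ τ with x ∈ U, then check whether U ∩ (A ∖ {x}) ≠ ∅ for every such U.
  x = b: open {b} ∋ x has {b} ∩ (A ∖ {b}) = ∅, so x is NOT a limit point.
  x = c: opens ∋ x are {b, c, d}, {b, c, d, e, f}; each meets A ∖ {c}, so x IS a limit point.
  x = d: opens ∋ x are {b, d}, {b, c, d}, {b, d, e, f}, {b, c, d, e, f}; each meets A ∖ {d}, so x IS a limit point.
  x = e: opens ∋ x are {b, e, f}, {b, d, e, f}, {b, c, d, e, f}; each meets A ∖ {e}, so x IS a limit point.
  x = f: opens ∋ x are {b, e, f}, {b, d, e, f}, {b, c, d, e, f}; each meets A ∖ {f}, so x IS a limit point.
Collecting: A' = {c, d, e, f}.


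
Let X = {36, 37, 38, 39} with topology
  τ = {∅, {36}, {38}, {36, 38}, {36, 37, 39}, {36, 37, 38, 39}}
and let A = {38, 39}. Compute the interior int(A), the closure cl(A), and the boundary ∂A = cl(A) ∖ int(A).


int(A) = {38}, cl(A) = {37, 38, 39}, ∂A = {37, 39}.

Closed sets in (X, τ) are complements of opens:
  closed(X, τ) = {∅, {38}, {37, 39}, {36, 37, 39}, {37, 38, 39}, {36, 37, 38, 39}}.
int(A) = ⋃ {U ∈ τ : U ⊆ A}. Opens contained in A: ∅, {38}.
Taking the union of these: int(A) = {38}.
cl(A) = ⋂ {C closed : A ⊆ C}. Closed sets containing A: {37, 38, 39}, {36, 37, 38, 39}.
Intersecting these: cl(A) = {37, 38, 39}.
∂A = cl(A) ∖ int(A) = {37, 38, 39} ∖ {38} = {37, 39}.


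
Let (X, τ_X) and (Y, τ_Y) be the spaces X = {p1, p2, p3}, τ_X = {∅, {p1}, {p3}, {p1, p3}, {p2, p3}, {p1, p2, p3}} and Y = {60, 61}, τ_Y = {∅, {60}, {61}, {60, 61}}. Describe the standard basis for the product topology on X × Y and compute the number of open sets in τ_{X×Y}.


Basis B = {∅ × ∅, {p1} × {60}, {p1} × {61}, {p3} × {60}, {p3} × {61}, {p1} × {60, 61}, {p1, p3} × {60}, {p1, p3} × {61}, {p2, p3} × {60}, {p2, p3} × {61}, {p3} × {60, 61}, {p1, p2, p3} × {60}, {p1, p2, p3} × {61}, {p1, p3} × {60, 61}, {p2, p3} × {60, 61}, {p1, p2, p3} × {60, 61}}; |τ_{X×Y}| = 36.

Enumerate products U × V with U ∈ τ_X, V ∈ τ_Y (deduplicated):
  ∅ × ∅ = {} (∅)
  {p1} × {60} = {(p1,60)}
  {p1} × {61} = {(p1,61)}
  {p3} × {60} = {(p3,60)}
  {p3} × {61} = {(p3,61)}
  {p1} × {60, 61} = {(p1,60), (p1,61)}
  {p1, p3} × {60} = {(p1,60), (p3,60)}
  {p1, p3} × {61} = {(p1,61), (p3,61)}
  {p2, p3} × {60} = {(p2,60), (p3,60)}
  {p2, p3} × {61} = {(p2,61), (p3,61)}
  {p3} × {60, 61} = {(p3,60), (p3,61)}
  {p1, p2, p3} × {60} = {(p1,60), (p2,60), (p3,60)}
  {p1, p2, p3} × {61} = {(p1,61), (p2,61), (p3,61)}
  {p1, p3} × {60, 61} = {(p1,60), (p1,61), (p3,60), (p3,61)}
  {p2, p3} × {60, 61} = {(p2,60), (p2,61), (p3,60), (p3,61)}
  {p1, p2, p3} × {60, 61} = {(p1,60), (p1,61), (p2,60), (p2,61), (p3,60), (p3,61)}
These 16 distinct sets form the basis B.
Close under arbitrary unions to get τ_{X×Y}; counting gives |τ_{X×Y}| = 36.


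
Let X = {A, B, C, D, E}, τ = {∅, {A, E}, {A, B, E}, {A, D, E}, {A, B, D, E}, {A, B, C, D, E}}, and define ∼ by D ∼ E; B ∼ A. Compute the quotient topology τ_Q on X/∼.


X/∼ = {[A=B], [C], [D=E]}; |τ_Q| = 3.

Equivalence classes: [A=B], [C], [D=E].
Quotient map π: X → X/∼ sends A ↦ [A=B], B ↦ [A=B], C ↦ [C], D ↦ [D=E], E ↦ [D=E].
For each subset V ⊆ X/∼, compute π^{-1}(V) ⊆ X and check whether π^{-1}(V) ∈ τ. V is open in τ_Q iff π^{-1}(V) ∈ τ.
  V = {}: π^{-1}(V) = ∅ ∈ τ ✓.
  V = {[A=B]}: π^{-1}(V) = {A, B} ∉ τ ✗.
  V = {[C]}: π^{-1}(V) = {C} ∉ τ ✗.
  V = {[A=B], [C]}: π^{-1}(V) = {A, B, C} ∉ τ ✗.
  V = {[D=E]}: π^{-1}(V) = {D, E} ∉ τ ✗.
  V = {[A=B], [D=E]}: π^{-1}(V) = {A, B, D, E} ∈ τ ✓.
  V = {[C], [D=E]}: π^{-1}(V) = {C, D, E} ∉ τ ✗.
  V = {[A=B], [C], [D=E]}: π^{-1}(V) = {A, B, C, D, E} ∈ τ ✓.
Open sets in the quotient: τ_Q = {{}, {[A=B], [D=E]}, {[A=B], [C], [D=E]}} (3 elements).


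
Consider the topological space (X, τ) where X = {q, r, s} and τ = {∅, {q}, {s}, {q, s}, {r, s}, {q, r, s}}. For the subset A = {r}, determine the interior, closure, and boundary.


int(A) = ∅, cl(A) = {r}, ∂A = {r}.

Closed sets in (X, τ) are complements of opens:
  closed(X, τ) = {∅, {q}, {r}, {q, r}, {r, s}, {q, r, s}}.
int(A) = ⋃ {U ∈ τ : U ⊆ A}. Opens contained in A: ∅.
Taking the union of these: int(A) = ∅.
cl(A) = ⋂ {C closed : A ⊆ C}. Closed sets containing A: {r}, {q, r}, {r, s}, {q, r, s}.
Intersecting these: cl(A) = {r}.
∂A = cl(A) ∖ int(A) = {r} ∖ ∅ = {r}.


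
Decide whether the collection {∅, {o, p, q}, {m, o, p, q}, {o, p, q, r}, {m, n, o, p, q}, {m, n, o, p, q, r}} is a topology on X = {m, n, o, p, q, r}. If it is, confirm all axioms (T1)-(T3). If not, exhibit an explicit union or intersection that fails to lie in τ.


τ is NOT a topology on X.

Axiom (T1): ∅ ∈ τ? Yes; X ∈ τ? Yes.
Axiom (T2/T3): check pairwise unions and intersections of members of τ.
Counterexample for (T2): {m, o, p, q} ∪ {o, p, q, r} = {m, o, p, q, r} ∉ τ. Therefore τ is NOT a topology.


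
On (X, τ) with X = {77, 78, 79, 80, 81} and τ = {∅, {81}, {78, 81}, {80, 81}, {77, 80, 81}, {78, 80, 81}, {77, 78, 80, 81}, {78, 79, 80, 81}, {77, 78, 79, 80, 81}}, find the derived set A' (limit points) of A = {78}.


A' = {79}

For each x ∈ X, list the open sets U ∈ τ with x ∈ U, then check whether U ∩ (A ∖ {x}) ≠ ∅ for every such U.
  x = 77: open {77, 80, 81} ∋ x has {77, 80, 81} ∩ (A ∖ {77}) = ∅, so x is NOT a limit point.
  x = 78: open {78, 81} ∋ x has {78, 81} ∩ (A ∖ {78}) = ∅, so x is NOT a limit point.
  x = 79: opens ∋ x are {78, 79, 80, 81}, {77, 78, 79, 80, 81}; each meets A ∖ {79}, so x IS a limit point.
  x = 80: open {80, 81} ∋ x has {80, 81} ∩ (A ∖ {80}) = ∅, so x is NOT a limit point.
  x = 81: open {81} ∋ x has {81} ∩ (A ∖ {81}) = ∅, so x is NOT a limit point.
Collecting: A' = {79}.


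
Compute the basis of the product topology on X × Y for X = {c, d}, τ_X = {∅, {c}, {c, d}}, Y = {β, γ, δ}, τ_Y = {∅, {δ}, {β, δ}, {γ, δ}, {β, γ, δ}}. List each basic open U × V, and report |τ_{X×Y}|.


Basis B = {∅ × ∅, {c} × {δ}, {c} × {β, δ}, {c} × {γ, δ}, {c, d} × {δ}, {c} × {β, γ, δ}, {c, d} × {β, δ}, {c, d} × {γ, δ}, {c, d} × {β, γ, δ}}; |τ_{X×Y}| = 14.

Enumerate products U × V with U ∈ τ_X, V ∈ τ_Y (deduplicated):
  ∅ × ∅ = {} (∅)
  {c} × {δ} = {(c,δ)}
  {c} × {β, δ} = {(c,β), (c,δ)}
  {c} × {γ, δ} = {(c,γ), (c,δ)}
  {c, d} × {δ} = {(c,δ), (d,δ)}
  {c} × {β, γ, δ} = {(c,β), (c,γ), (c,δ)}
  {c, d} × {β, δ} = {(c,β), (c,δ), (d,β), (d,δ)}
  {c, d} × {γ, δ} = {(c,γ), (c,δ), (d,γ), (d,δ)}
  {c, d} × {β, γ, δ} = {(c,β), (c,γ), (c,δ), (d,β), (d,γ), (d,δ)}
These 9 distinct sets form the basis B.
Close under arbitrary unions to get τ_{X×Y}; counting gives |τ_{X×Y}| = 14.


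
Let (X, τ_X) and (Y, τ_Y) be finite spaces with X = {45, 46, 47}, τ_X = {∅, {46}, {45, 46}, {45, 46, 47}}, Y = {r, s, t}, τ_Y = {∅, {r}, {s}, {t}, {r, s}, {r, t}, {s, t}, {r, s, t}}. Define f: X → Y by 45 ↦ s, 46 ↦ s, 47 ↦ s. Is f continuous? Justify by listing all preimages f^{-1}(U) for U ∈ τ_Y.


f IS continuous.

Compute f^{-1}(U) for each U ∈ τ_Y:
  U = ∅: f^{-1}(U) = ∅ ∈ τ_X ✓.
  U = {r}: f^{-1}(U) = ∅ ∈ τ_X ✓.
  U = {s}: f^{-1}(U) = {45, 46, 47} ∈ τ_X ✓.
  U = {t}: f^{-1}(U) = ∅ ∈ τ_X ✓.
  U = {r, s}: f^{-1}(U) = {45, 46, 47} ∈ τ_X ✓.
  U = {r, t}: f^{-1}(U) = ∅ ∈ τ_X ✓.
  U = {s, t}: f^{-1}(U) = {45, 46, 47} ∈ τ_X ✓.
  U = {r, s, t}: f^{-1}(U) = {45, 46, 47} ∈ τ_X ✓.
Every preimage lies in τ_X, so f IS continuous.


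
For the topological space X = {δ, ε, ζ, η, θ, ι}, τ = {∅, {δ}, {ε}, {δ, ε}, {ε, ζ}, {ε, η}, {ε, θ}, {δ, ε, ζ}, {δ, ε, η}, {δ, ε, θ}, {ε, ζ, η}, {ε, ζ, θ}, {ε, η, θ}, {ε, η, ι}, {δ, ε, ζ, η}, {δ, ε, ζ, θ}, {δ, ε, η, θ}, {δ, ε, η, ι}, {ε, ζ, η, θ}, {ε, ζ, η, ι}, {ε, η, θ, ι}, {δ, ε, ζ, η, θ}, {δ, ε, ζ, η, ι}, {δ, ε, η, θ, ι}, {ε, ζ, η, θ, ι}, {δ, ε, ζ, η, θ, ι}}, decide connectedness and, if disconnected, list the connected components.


(X, τ) is disconnected; components = [{δ}, {ε, ζ, η, θ, ι}].

Find clopen sets (U ∈ τ with X ∖ U ∈ τ):
  U = ∅, X ∖ U = {δ, ε, ζ, η, θ, ι} — both open, so U is clopen.
  U = {δ}, X ∖ U = {ε, ζ, η, θ, ι} — both open, so U is clopen.
  U = {ε, ζ, η, θ, ι}, X ∖ U = {δ} — both open, so U is clopen.
  U = {δ, ε, ζ, η, θ, ι}, X ∖ U = ∅ — both open, so U is clopen.
Nontrivial clopen(s) exist: e.g. {δ}. So (X, τ) is disconnected.
Compute connected components by grouping points that agree on all clopens:
  component: {δ}
  component: {ε, ζ, η, θ, ι}


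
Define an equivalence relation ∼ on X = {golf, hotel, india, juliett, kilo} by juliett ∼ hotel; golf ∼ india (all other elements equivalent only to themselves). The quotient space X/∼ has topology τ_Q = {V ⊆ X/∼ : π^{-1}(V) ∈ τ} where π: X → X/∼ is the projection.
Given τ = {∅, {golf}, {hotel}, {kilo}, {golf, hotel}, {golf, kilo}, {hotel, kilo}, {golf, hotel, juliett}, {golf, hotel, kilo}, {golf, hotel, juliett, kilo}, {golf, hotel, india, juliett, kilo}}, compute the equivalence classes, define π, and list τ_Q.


X/∼ = {[golf=india], [hotel=juliett], [kilo]}; |τ_Q| = 3.

Equivalence classes: [golf=india], [hotel=juliett], [kilo].
Quotient map π: X → X/∼ sends golf ↦ [golf=india], hotel ↦ [hotel=juliett], india ↦ [golf=india], juliett ↦ [hotel=juliett], kilo ↦ [kilo].
For each subset V ⊆ X/∼, compute π^{-1}(V) ⊆ X and check whether π^{-1}(V) ∈ τ. V is open in τ_Q iff π^{-1}(V) ∈ τ.
  V = {}: π^{-1}(V) = ∅ ∈ τ ✓.
  V = {[golf=india]}: π^{-1}(V) = {golf, india} ∉ τ ✗.
  V = {[hotel=juliett]}: π^{-1}(V) = {hotel, juliett} ∉ τ ✗.
  V = {[golf=india], [hotel=juliett]}: π^{-1}(V) = {golf, hotel, india, juliett} ∉ τ ✗.
  V = {[kilo]}: π^{-1}(V) = {kilo} ∈ τ ✓.
  V = {[golf=india], [kilo]}: π^{-1}(V) = {golf, india, kilo} ∉ τ ✗.
  V = {[hotel=juliett], [kilo]}: π^{-1}(V) = {hotel, juliett, kilo} ∉ τ ✗.
  V = {[golf=india], [hotel=juliett], [kilo]}: π^{-1}(V) = {golf, hotel, india, juliett, kilo} ∈ τ ✓.
Open sets in the quotient: τ_Q = {{}, {[kilo]}, {[golf=india], [hotel=juliett], [kilo]}} (3 elements).


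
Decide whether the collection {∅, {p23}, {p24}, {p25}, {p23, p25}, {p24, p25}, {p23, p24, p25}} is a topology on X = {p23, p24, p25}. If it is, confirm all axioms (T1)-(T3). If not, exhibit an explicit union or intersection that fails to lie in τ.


τ is NOT a topology on X.

Axiom (T1): ∅ ∈ τ? Yes; X ∈ τ? Yes.
Axiom (T2/T3): check pairwise unions and intersections of members of τ.
Counterexample for (T2): {p23} ∪ {p24} = {p23, p24} ∉ τ. Therefore τ is NOT a topology.


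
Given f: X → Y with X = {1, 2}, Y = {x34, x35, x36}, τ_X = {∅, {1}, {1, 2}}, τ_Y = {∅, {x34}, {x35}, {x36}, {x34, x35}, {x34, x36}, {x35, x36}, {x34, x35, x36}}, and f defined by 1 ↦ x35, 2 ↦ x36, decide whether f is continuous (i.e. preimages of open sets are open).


f is NOT continuous.

Compute f^{-1}(U) for each U ∈ τ_Y:
  U = ∅: f^{-1}(U) = ∅ ∈ τ_X ✓.
  U = {x34}: f^{-1}(U) = ∅ ∈ τ_X ✓.
  U = {x35}: f^{-1}(U) = {1} ∈ τ_X ✓.
  U = {x36}: f^{-1}(U) = {2} ∉ τ_X ✗.
  U = {x34, x35}: f^{-1}(U) = {1} ∈ τ_X ✓.
  U = {x34, x36}: f^{-1}(U) = {2} ∉ τ_X ✗.
  U = {x35, x36}: f^{-1}(U) = {1, 2} ∈ τ_X ✓.
  U = {x34, x35, x36}: f^{-1}(U) = {1, 2} ∈ τ_X ✓.
Found U = {x36} with f^{-1}(U) = {2} not in τ_X. Therefore f is NOT continuous.


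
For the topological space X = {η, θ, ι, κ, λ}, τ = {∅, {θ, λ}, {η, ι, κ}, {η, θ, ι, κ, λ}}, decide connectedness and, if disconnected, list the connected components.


(X, τ) is disconnected; components = [{θ, λ}, {η, ι, κ}].

Find clopen sets (U ∈ τ with X ∖ U ∈ τ):
  U = ∅, X ∖ U = {η, θ, ι, κ, λ} — both open, so U is clopen.
  U = {θ, λ}, X ∖ U = {η, ι, κ} — both open, so U is clopen.
  U = {η, ι, κ}, X ∖ U = {θ, λ} — both open, so U is clopen.
  U = {η, θ, ι, κ, λ}, X ∖ U = ∅ — both open, so U is clopen.
Nontrivial clopen(s) exist: e.g. {η, ι, κ}. So (X, τ) is disconnected.
Compute connected components by grouping points that agree on all clopens:
  component: {θ, λ}
  component: {η, ι, κ}


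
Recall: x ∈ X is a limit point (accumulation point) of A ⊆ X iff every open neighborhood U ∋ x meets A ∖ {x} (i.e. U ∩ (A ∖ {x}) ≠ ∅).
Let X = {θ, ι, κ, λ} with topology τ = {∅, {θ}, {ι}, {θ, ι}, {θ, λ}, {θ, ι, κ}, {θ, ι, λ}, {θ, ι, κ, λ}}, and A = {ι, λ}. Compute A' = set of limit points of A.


A' = {κ}

For each x ∈ X, list the open sets U ∈ τ with x ∈ U, then check whether U ∩ (A ∖ {x}) ≠ ∅ for every such U.
  x = θ: open {θ} ∋ x has {θ} ∩ (A ∖ {θ}) = ∅, so x is NOT a limit point.
  x = ι: open {ι} ∋ x has {ι} ∩ (A ∖ {ι}) = ∅, so x is NOT a limit point.
  x = κ: opens ∋ x are {θ, ι, κ}, {θ, ι, κ, λ}; each meets A ∖ {κ}, so x IS a limit point.
  x = λ: open {θ, λ} ∋ x has {θ, λ} ∩ (A ∖ {λ}) = ∅, so x is NOT a limit point.
Collecting: A' = {κ}.


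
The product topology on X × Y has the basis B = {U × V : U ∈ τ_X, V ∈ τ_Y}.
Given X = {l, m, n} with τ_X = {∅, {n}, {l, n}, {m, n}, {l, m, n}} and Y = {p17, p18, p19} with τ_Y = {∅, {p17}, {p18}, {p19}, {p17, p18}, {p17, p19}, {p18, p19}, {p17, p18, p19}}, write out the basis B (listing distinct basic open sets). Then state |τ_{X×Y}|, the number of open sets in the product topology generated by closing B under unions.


Basis B = {∅ × ∅, {n} × {p17}, {n} × {p18}, {n} × {p19}, {l, n} × {p17}, {l, n} × {p18}, {l, n} × {p19}, {m, n} × {p17}, {m, n} × {p18}, {m, n} × {p19}, {n} × {p17, p18}, {n} × {p17, p19}, {n} × {p18, p19}, {l, m, n} × {p17}, {l, m, n} × {p18}, {l, m, n} × {p19}, {n} × {p17, p18, p19}, {l, n} × {p17, p18}, {l, n} × {p17, p19}, {l, n} × {p18, p19}, {m, n} × {p17, p18}, {m, n} × {p17, p19}, {m, n} × {p18, p19}, {l, n} × {p17, p18, p19}, {l, m, n} × {p17, p18}, {l, m, n} × {p17, p19}, {l, m, n} × {p18, p19}, {m, n} × {p17, p18, p19}, {l, m, n} × {p17, p18, p19}}; |τ_{X×Y}| = 125.

Enumerate products U × V with U ∈ τ_X, V ∈ τ_Y (deduplicated):
  ∅ × ∅ = {} (∅)
  {n} × {p17} = {(n,p17)}
  {n} × {p18} = {(n,p18)}
  {n} × {p19} = {(n,p19)}
  {l, n} × {p17} = {(l,p17), (n,p17)}
  {l, n} × {p18} = {(l,p18), (n,p18)}
  {l, n} × {p19} = {(l,p19), (n,p19)}
  {m, n} × {p17} = {(m,p17), (n,p17)}
  {m, n} × {p18} = {(m,p18), (n,p18)}
  {m, n} × {p19} = {(m,p19), (n,p19)}
  {n} × {p17, p18} = {(n,p17), (n,p18)}
  {n} × {p17, p19} = {(n,p17), (n,p19)}
  {n} × {p18, p19} = {(n,p18), (n,p19)}
  {l, m, n} × {p17} = {(l,p17), (m,p17), (n,p17)}
  {l, m, n} × {p18} = {(l,p18), (m,p18), (n,p18)}
  {l, m, n} × {p19} = {(l,p19), (m,p19), (n,p19)}
  {n} × {p17, p18, p19} = {(n,p17), (n,p18), (n,p19)}
  {l, n} × {p17, p18} = {(l,p17), (l,p18), (n,p17), (n,p18)}
  {l, n} × {p17, p19} = {(l,p17), (l,p19), (n,p17), (n,p19)}
  {l, n} × {p18, p19} = {(l,p18), (l,p19), (n,p18), (n,p19)}
  {m, n} × {p17, p18} = {(m,p17), (m,p18), (n,p17), (n,p18)}
  {m, n} × {p17, p19} = {(m,p17), (m,p19), (n,p17), (n,p19)}
  {m, n} × {p18, p19} = {(m,p18), (m,p19), (n,p18), (n,p19)}
  {l, n} × {p17, p18, p19} = {(l,p17), (l,p18), (l,p19), (n,p17), (n,p18), (n,p19)}
  {l, m, n} × {p17, p18} = {(l,p17), (l,p18), (m,p17), (m,p18), (n,p17), (n,p18)}
  {l, m, n} × {p17, p19} = {(l,p17), (l,p19), (m,p17), (m,p19), (n,p17), (n,p19)}
  {l, m, n} × {p18, p19} = {(l,p18), (l,p19), (m,p18), (m,p19), (n,p18), (n,p19)}
  {m, n} × {p17, p18, p19} = {(m,p17), (m,p18), (m,p19), (n,p17), (n,p18), (n,p19)}
  {l, m, n} × {p17, p18, p19} = {(l,p17), (l,p18), (l,p19), (m,p17), (m,p18), (m,p19), (n,p17), (n,p18), (n,p19)}
These 29 distinct sets form the basis B.
Close under arbitrary unions to get τ_{X×Y}; counting gives |τ_{X×Y}| = 125.


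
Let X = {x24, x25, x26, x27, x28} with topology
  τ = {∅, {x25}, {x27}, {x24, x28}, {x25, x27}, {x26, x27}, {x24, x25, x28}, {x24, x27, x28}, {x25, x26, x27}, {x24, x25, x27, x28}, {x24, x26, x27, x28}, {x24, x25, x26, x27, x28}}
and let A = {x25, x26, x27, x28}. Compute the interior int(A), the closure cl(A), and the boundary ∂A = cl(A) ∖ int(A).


int(A) = {x25, x26, x27}, cl(A) = {x24, x25, x26, x27, x28}, ∂A = {x24, x28}.

Closed sets in (X, τ) are complements of opens:
  closed(X, τ) = {∅, {x25}, {x26}, {x24, x28}, {x25, x26}, {x26, x27}, {x24, x25, x28}, {x24, x26, x28}, {x25, x26, x27}, {x24, x25, x26, x28}, {x24, x26, x27, x28}, {x24, x25, x26, x27, x28}}.
int(A) = ⋃ {U ∈ τ : U ⊆ A}. Opens contained in A: ∅, {x25}, {x27}, {x25, x27}, {x26, x27}, {x25, x26, x27}.
Taking the union of these: int(A) = {x25, x26, x27}.
cl(A) = ⋂ {C closed : A ⊆ C}. Closed sets containing A: {x24, x25, x26, x27, x28}.
Intersecting these: cl(A) = {x24, x25, x26, x27, x28}.
∂A = cl(A) ∖ int(A) = {x24, x25, x26, x27, x28} ∖ {x25, x26, x27} = {x24, x28}.


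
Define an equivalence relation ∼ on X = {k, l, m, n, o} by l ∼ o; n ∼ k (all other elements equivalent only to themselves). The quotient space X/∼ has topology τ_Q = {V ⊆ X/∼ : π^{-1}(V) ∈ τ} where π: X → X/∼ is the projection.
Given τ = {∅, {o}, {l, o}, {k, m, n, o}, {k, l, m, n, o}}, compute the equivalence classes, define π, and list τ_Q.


X/∼ = {[k=n], [l=o], [m]}; |τ_Q| = 3.

Equivalence classes: [k=n], [l=o], [m].
Quotient map π: X → X/∼ sends k ↦ [k=n], l ↦ [l=o], m ↦ [m], n ↦ [k=n], o ↦ [l=o].
For each subset V ⊆ X/∼, compute π^{-1}(V) ⊆ X and check whether π^{-1}(V) ∈ τ. V is open in τ_Q iff π^{-1}(V) ∈ τ.
  V = {}: π^{-1}(V) = ∅ ∈ τ ✓.
  V = {[k=n]}: π^{-1}(V) = {k, n} ∉ τ ✗.
  V = {[l=o]}: π^{-1}(V) = {l, o} ∈ τ ✓.
  V = {[k=n], [l=o]}: π^{-1}(V) = {k, l, n, o} ∉ τ ✗.
  V = {[m]}: π^{-1}(V) = {m} ∉ τ ✗.
  V = {[k=n], [m]}: π^{-1}(V) = {k, m, n} ∉ τ ✗.
  V = {[l=o], [m]}: π^{-1}(V) = {l, m, o} ∉ τ ✗.
  V = {[k=n], [l=o], [m]}: π^{-1}(V) = {k, l, m, n, o} ∈ τ ✓.
Open sets in the quotient: τ_Q = {{}, {[l=o]}, {[k=n], [l=o], [m]}} (3 elements).


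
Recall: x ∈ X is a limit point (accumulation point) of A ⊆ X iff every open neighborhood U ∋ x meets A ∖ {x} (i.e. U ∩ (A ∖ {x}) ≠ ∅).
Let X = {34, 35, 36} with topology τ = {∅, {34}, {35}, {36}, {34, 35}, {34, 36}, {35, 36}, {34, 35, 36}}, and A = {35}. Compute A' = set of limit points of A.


A' = ∅

For each x ∈ X, list the open sets U ∈ τ with x ∈ U, then check whether U ∩ (A ∖ {x}) ≠ ∅ for every such U.
  x = 34: open {34} ∋ x has {34} ∩ (A ∖ {34}) = ∅, so x is NOT a limit point.
  x = 35: open {35} ∋ x has {35} ∩ (A ∖ {35}) = ∅, so x is NOT a limit point.
  x = 36: open {36} ∋ x has {36} ∩ (A ∖ {36}) = ∅, so x is NOT a limit point.
Collecting: A' = ∅.


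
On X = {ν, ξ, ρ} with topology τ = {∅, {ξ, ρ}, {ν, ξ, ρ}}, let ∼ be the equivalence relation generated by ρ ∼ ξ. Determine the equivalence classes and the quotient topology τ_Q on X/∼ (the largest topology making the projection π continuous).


X/∼ = {[ν], [ξ=ρ]}; |τ_Q| = 3.

Equivalence classes: [ν], [ξ=ρ].
Quotient map π: X → X/∼ sends ν ↦ [ν], ξ ↦ [ξ=ρ], ρ ↦ [ξ=ρ].
For each subset V ⊆ X/∼, compute π^{-1}(V) ⊆ X and check whether π^{-1}(V) ∈ τ. V is open in τ_Q iff π^{-1}(V) ∈ τ.
  V = {}: π^{-1}(V) = ∅ ∈ τ ✓.
  V = {[ν]}: π^{-1}(V) = {ν} ∉ τ ✗.
  V = {[ξ=ρ]}: π^{-1}(V) = {ξ, ρ} ∈ τ ✓.
  V = {[ν], [ξ=ρ]}: π^{-1}(V) = {ν, ξ, ρ} ∈ τ ✓.
Open sets in the quotient: τ_Q = {{}, {[ξ=ρ]}, {[ν], [ξ=ρ]}} (3 elements).


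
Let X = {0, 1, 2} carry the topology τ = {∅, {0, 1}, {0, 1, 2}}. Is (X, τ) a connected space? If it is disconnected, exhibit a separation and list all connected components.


(X, τ) is connected.

Find clopen sets (U ∈ τ with X ∖ U ∈ τ):
  U = ∅, X ∖ U = {0, 1, 2} — both open, so U is clopen.
  U = {0, 1, 2}, X ∖ U = ∅ — both open, so U is clopen.
Only trivial clopens (∅ and X) exist, so (X, τ) is connected.
Compute connected components by grouping points that agree on all clopens:
  component: {0, 1, 2}


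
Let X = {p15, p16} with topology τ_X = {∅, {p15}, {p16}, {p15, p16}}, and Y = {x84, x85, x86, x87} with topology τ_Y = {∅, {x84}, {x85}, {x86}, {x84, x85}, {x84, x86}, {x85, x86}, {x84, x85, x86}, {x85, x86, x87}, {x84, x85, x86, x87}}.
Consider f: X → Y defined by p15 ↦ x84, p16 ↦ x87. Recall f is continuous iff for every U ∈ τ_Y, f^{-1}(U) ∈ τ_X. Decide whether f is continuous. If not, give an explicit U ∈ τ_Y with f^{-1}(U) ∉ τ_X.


f IS continuous.

Compute f^{-1}(U) for each U ∈ τ_Y:
  U = ∅: f^{-1}(U) = ∅ ∈ τ_X ✓.
  U = {x84}: f^{-1}(U) = {p15} ∈ τ_X ✓.
  U = {x85}: f^{-1}(U) = ∅ ∈ τ_X ✓.
  U = {x86}: f^{-1}(U) = ∅ ∈ τ_X ✓.
  U = {x84, x85}: f^{-1}(U) = {p15} ∈ τ_X ✓.
  U = {x84, x86}: f^{-1}(U) = {p15} ∈ τ_X ✓.
  U = {x85, x86}: f^{-1}(U) = ∅ ∈ τ_X ✓.
  U = {x84, x85, x86}: f^{-1}(U) = {p15} ∈ τ_X ✓.
  U = {x85, x86, x87}: f^{-1}(U) = {p16} ∈ τ_X ✓.
  U = {x84, x85, x86, x87}: f^{-1}(U) = {p15, p16} ∈ τ_X ✓.
Every preimage lies in τ_X, so f IS continuous.


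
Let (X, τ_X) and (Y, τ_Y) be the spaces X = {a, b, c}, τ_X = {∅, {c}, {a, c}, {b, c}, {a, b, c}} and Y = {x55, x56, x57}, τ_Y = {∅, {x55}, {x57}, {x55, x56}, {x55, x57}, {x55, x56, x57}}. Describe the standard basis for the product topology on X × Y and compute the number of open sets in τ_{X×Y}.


Basis B = {∅ × ∅, {c} × {x55}, {c} × {x57}, {a, c} × {x55}, {a, c} × {x57}, {b, c} × {x55}, {b, c} × {x57}, {c} × {x55, x56}, {c} × {x55, x57}, {a, b, c} × {x55}, {a, b, c} × {x57}, {c} × {x55, x56, x57}, {a, c} × {x55, x56}, {a, c} × {x55, x57}, {b, c} × {x55, x56}, {b, c} × {x55, x57}, {a, c} × {x55, x56, x57}, {a, b, c} × {x55, x56}, {a, b, c} × {x55, x57}, {b, c} × {x55, x56, x57}, {a, b, c} × {x55, x56, x57}}; |τ_{X×Y}| = 70.

Enumerate products U × V with U ∈ τ_X, V ∈ τ_Y (deduplicated):
  ∅ × ∅ = {} (∅)
  {c} × {x55} = {(c,x55)}
  {c} × {x57} = {(c,x57)}
  {a, c} × {x55} = {(a,x55), (c,x55)}
  {a, c} × {x57} = {(a,x57), (c,x57)}
  {b, c} × {x55} = {(b,x55), (c,x55)}
  {b, c} × {x57} = {(b,x57), (c,x57)}
  {c} × {x55, x56} = {(c,x55), (c,x56)}
  {c} × {x55, x57} = {(c,x55), (c,x57)}
  {a, b, c} × {x55} = {(a,x55), (b,x55), (c,x55)}
  {a, b, c} × {x57} = {(a,x57), (b,x57), (c,x57)}
  {c} × {x55, x56, x57} = {(c,x55), (c,x56), (c,x57)}
  {a, c} × {x55, x56} = {(a,x55), (a,x56), (c,x55), (c,x56)}
  {a, c} × {x55, x57} = {(a,x55), (a,x57), (c,x55), (c,x57)}
  {b, c} × {x55, x56} = {(b,x55), (b,x56), (c,x55), (c,x56)}
  {b, c} × {x55, x57} = {(b,x55), (b,x57), (c,x55), (c,x57)}
  {a, c} × {x55, x56, x57} = {(a,x55), (a,x56), (a,x57), (c,x55), (c,x56), (c,x57)}
  {a, b, c} × {x55, x56} = {(a,x55), (a,x56), (b,x55), (b,x56), (c,x55), (c,x56)}
  {a, b, c} × {x55, x57} = {(a,x55), (a,x57), (b,x55), (b,x57), (c,x55), (c,x57)}
  {b, c} × {x55, x56, x57} = {(b,x55), (b,x56), (b,x57), (c,x55), (c,x56), (c,x57)}
  {a, b, c} × {x55, x56, x57} = {(a,x55), (a,x56), (a,x57), (b,x55), (b,x56), (b,x57), (c,x55), (c,x56), (c,x57)}
These 21 distinct sets form the basis B.
Close under arbitrary unions to get τ_{X×Y}; counting gives |τ_{X×Y}| = 70.


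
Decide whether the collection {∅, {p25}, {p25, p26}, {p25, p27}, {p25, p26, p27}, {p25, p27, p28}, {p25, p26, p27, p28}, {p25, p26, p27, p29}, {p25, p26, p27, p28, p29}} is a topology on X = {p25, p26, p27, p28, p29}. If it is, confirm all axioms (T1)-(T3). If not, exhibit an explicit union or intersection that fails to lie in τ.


τ IS a topology on X.

Axiom (T1): ∅ ∈ τ? Yes; X ∈ τ? Yes.
Axiom (T2/T3): check pairwise unions and intersections of members of τ.
All pairwise intersections and unions checked — each lies in τ. Therefore τ satisfies (T1), (T2), (T3): it IS a topology on X.


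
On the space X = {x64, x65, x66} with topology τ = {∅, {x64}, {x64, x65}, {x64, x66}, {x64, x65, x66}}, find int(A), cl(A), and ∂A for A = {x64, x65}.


int(A) = {x64, x65}, cl(A) = {x64, x65, x66}, ∂A = {x66}.

Closed sets in (X, τ) are complements of opens:
  closed(X, τ) = {∅, {x65}, {x66}, {x65, x66}, {x64, x65, x66}}.
int(A) = ⋃ {U ∈ τ : U ⊆ A}. Opens contained in A: ∅, {x64}, {x64, x65}.
Taking the union of these: int(A) = {x64, x65}.
cl(A) = ⋂ {C closed : A ⊆ C}. Closed sets containing A: {x64, x65, x66}.
Intersecting these: cl(A) = {x64, x65, x66}.
∂A = cl(A) ∖ int(A) = {x64, x65, x66} ∖ {x64, x65} = {x66}.


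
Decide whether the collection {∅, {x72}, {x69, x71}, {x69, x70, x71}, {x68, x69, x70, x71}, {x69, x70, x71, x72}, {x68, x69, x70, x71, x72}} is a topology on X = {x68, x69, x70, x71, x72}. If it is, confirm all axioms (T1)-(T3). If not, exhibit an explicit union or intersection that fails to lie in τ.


τ is NOT a topology on X.

Axiom (T1): ∅ ∈ τ? Yes; X ∈ τ? Yes.
Axiom (T2/T3): check pairwise unions and intersections of members of τ.
Counterexample for (T2): {x72} ∪ {x69, x71} = {x69, x71, x72} ∉ τ. Therefore τ is NOT a topology.


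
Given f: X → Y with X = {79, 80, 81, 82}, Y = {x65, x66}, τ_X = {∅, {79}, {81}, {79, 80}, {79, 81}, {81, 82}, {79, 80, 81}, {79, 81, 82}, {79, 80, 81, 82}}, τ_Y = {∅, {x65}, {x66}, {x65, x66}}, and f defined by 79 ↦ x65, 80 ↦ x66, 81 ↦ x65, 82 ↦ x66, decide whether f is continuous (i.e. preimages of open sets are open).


f is NOT continuous.

Compute f^{-1}(U) for each U ∈ τ_Y:
  U = ∅: f^{-1}(U) = ∅ ∈ τ_X ✓.
  U = {x65}: f^{-1}(U) = {79, 81} ∈ τ_X ✓.
  U = {x66}: f^{-1}(U) = {80, 82} ∉ τ_X ✗.
  U = {x65, x66}: f^{-1}(U) = {79, 80, 81, 82} ∈ τ_X ✓.
Found U = {x66} with f^{-1}(U) = {80, 82} not in τ_X. Therefore f is NOT continuous.


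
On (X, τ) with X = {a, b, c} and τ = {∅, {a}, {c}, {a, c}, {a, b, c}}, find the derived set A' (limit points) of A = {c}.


A' = {b}

For each x ∈ X, list the open sets U ∈ τ with x ∈ U, then check whether U ∩ (A ∖ {x}) ≠ ∅ for every such U.
  x = a: open {a} ∋ x has {a} ∩ (A ∖ {a}) = ∅, so x is NOT a limit point.
  x = b: opens ∋ x are {a, b, c}; each meets A ∖ {b}, so x IS a limit point.
  x = c: open {c} ∋ x has {c} ∩ (A ∖ {c}) = ∅, so x is NOT a limit point.
Collecting: A' = {b}.


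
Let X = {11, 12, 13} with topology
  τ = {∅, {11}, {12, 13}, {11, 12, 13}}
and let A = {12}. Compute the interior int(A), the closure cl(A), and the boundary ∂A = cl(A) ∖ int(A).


int(A) = ∅, cl(A) = {12, 13}, ∂A = {12, 13}.

Closed sets in (X, τ) are complements of opens:
  closed(X, τ) = {∅, {11}, {12, 13}, {11, 12, 13}}.
int(A) = ⋃ {U ∈ τ : U ⊆ A}. Opens contained in A: ∅.
Taking the union of these: int(A) = ∅.
cl(A) = ⋂ {C closed : A ⊆ C}. Closed sets containing A: {12, 13}, {11, 12, 13}.
Intersecting these: cl(A) = {12, 13}.
∂A = cl(A) ∖ int(A) = {12, 13} ∖ ∅ = {12, 13}.


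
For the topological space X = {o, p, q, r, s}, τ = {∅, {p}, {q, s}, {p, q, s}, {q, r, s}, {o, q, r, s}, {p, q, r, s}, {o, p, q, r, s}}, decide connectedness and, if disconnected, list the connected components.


(X, τ) is disconnected; components = [{p}, {o, q, r, s}].

Find clopen sets (U ∈ τ with X ∖ U ∈ τ):
  U = ∅, X ∖ U = {o, p, q, r, s} — both open, so U is clopen.
  U = {p}, X ∖ U = {o, q, r, s} — both open, so U is clopen.
  U = {o, q, r, s}, X ∖ U = {p} — both open, so U is clopen.
  U = {o, p, q, r, s}, X ∖ U = ∅ — both open, so U is clopen.
Nontrivial clopen(s) exist: e.g. {p}. So (X, τ) is disconnected.
Compute connected components by grouping points that agree on all clopens:
  component: {p}
  component: {o, q, r, s}


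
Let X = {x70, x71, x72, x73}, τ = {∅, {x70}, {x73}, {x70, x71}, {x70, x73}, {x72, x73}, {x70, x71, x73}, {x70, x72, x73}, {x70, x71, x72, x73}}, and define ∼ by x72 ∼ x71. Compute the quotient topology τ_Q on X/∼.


X/∼ = {[x70], [x71=x72], [x73]}; |τ_Q| = 5.

Equivalence classes: [x70], [x71=x72], [x73].
Quotient map π: X → X/∼ sends x70 ↦ [x70], x71 ↦ [x71=x72], x72 ↦ [x71=x72], x73 ↦ [x73].
For each subset V ⊆ X/∼, compute π^{-1}(V) ⊆ X and check whether π^{-1}(V) ∈ τ. V is open in τ_Q iff π^{-1}(V) ∈ τ.
  V = {}: π^{-1}(V) = ∅ ∈ τ ✓.
  V = {[x70]}: π^{-1}(V) = {x70} ∈ τ ✓.
  V = {[x71=x72]}: π^{-1}(V) = {x71, x72} ∉ τ ✗.
  V = {[x70], [x71=x72]}: π^{-1}(V) = {x70, x71, x72} ∉ τ ✗.
  V = {[x73]}: π^{-1}(V) = {x73} ∈ τ ✓.
  V = {[x70], [x73]}: π^{-1}(V) = {x70, x73} ∈ τ ✓.
  V = {[x71=x72], [x73]}: π^{-1}(V) = {x71, x72, x73} ∉ τ ✗.
  V = {[x70], [x71=x72], [x73]}: π^{-1}(V) = {x70, x71, x72, x73} ∈ τ ✓.
Open sets in the quotient: τ_Q = {{}, {[x70]}, {[x73]}, {[x70], [x73]}, {[x70], [x71=x72], [x73]}} (5 elements).


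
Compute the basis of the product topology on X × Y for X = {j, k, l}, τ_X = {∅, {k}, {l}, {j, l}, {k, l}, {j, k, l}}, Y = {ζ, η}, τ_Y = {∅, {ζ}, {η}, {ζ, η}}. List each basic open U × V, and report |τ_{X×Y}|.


Basis B = {∅ × ∅, {k} × {ζ}, {k} × {η}, {l} × {ζ}, {l} × {η}, {j, l} × {ζ}, {j, l} × {η}, {k} × {ζ, η}, {k, l} × {ζ}, {k, l} × {η}, {l} × {ζ, η}, {j, k, l} × {ζ}, {j, k, l} × {η}, {j, l} × {ζ, η}, {k, l} × {ζ, η}, {j, k, l} × {ζ, η}}; |τ_{X×Y}| = 36.

Enumerate products U × V with U ∈ τ_X, V ∈ τ_Y (deduplicated):
  ∅ × ∅ = {} (∅)
  {k} × {ζ} = {(k,ζ)}
  {k} × {η} = {(k,η)}
  {l} × {ζ} = {(l,ζ)}
  {l} × {η} = {(l,η)}
  {j, l} × {ζ} = {(j,ζ), (l,ζ)}
  {j, l} × {η} = {(j,η), (l,η)}
  {k} × {ζ, η} = {(k,ζ), (k,η)}
  {k, l} × {ζ} = {(k,ζ), (l,ζ)}
  {k, l} × {η} = {(k,η), (l,η)}
  {l} × {ζ, η} = {(l,ζ), (l,η)}
  {j, k, l} × {ζ} = {(j,ζ), (k,ζ), (l,ζ)}
  {j, k, l} × {η} = {(j,η), (k,η), (l,η)}
  {j, l} × {ζ, η} = {(j,ζ), (j,η), (l,ζ), (l,η)}
  {k, l} × {ζ, η} = {(k,ζ), (k,η), (l,ζ), (l,η)}
  {j, k, l} × {ζ, η} = {(j,ζ), (j,η), (k,ζ), (k,η), (l,ζ), (l,η)}
These 16 distinct sets form the basis B.
Close under arbitrary unions to get τ_{X×Y}; counting gives |τ_{X×Y}| = 36.


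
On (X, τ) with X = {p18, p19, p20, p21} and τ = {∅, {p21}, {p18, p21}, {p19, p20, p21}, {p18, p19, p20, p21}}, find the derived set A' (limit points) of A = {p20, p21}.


A' = {p18, p19, p20}

For each x ∈ X, list the open sets U ∈ τ with x ∈ U, then check whether U ∩ (A ∖ {x}) ≠ ∅ for every such U.
  x = p18: opens ∋ x are {p18, p21}, {p18, p19, p20, p21}; each meets A ∖ {p18}, so x IS a limit point.
  x = p19: opens ∋ x are {p19, p20, p21}, {p18, p19, p20, p21}; each meets A ∖ {p19}, so x IS a limit point.
  x = p20: opens ∋ x are {p19, p20, p21}, {p18, p19, p20, p21}; each meets A ∖ {p20}, so x IS a limit point.
  x = p21: open {p21} ∋ x has {p21} ∩ (A ∖ {p21}) = ∅, so x is NOT a limit point.
Collecting: A' = {p18, p19, p20}.


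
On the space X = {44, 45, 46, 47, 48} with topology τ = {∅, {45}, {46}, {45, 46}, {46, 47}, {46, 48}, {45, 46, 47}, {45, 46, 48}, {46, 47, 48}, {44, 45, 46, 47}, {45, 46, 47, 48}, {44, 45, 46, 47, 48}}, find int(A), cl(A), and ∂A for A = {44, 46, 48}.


int(A) = {46, 48}, cl(A) = {44, 46, 47, 48}, ∂A = {44, 47}.

Closed sets in (X, τ) are complements of opens:
  closed(X, τ) = {∅, {44}, {48}, {44, 45}, {44, 47}, {44, 48}, {44, 45, 47}, {44, 45, 48}, {44, 47, 48}, {44, 45, 47, 48}, {44, 46, 47, 48}, {44, 45, 46, 47, 48}}.
int(A) = ⋃ {U ∈ τ : U ⊆ A}. Opens contained in A: ∅, {46}, {46, 48}.
Taking the union of these: int(A) = {46, 48}.
cl(A) = ⋂ {C closed : A ⊆ C}. Closed sets containing A: {44, 46, 47, 48}, {44, 45, 46, 47, 48}.
Intersecting these: cl(A) = {44, 46, 47, 48}.
∂A = cl(A) ∖ int(A) = {44, 46, 47, 48} ∖ {46, 48} = {44, 47}.


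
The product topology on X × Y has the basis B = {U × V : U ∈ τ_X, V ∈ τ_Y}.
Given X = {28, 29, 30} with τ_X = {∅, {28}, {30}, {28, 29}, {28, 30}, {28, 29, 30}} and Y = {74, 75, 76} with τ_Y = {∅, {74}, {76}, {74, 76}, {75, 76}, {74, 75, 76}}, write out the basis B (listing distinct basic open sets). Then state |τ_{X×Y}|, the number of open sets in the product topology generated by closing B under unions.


Basis B = {∅ × ∅, {28} × {74}, {28} × {76}, {30} × {74}, {30} × {76}, {28} × {74, 76}, {28, 29} × {74}, {28, 30} × {74}, {28} × {75, 76}, {28, 29} × {76}, {28, 30} × {76}, {30} × {74, 76}, {30} × {75, 76}, {28} × {74, 75, 76}, {28, 29, 30} × {74}, {28, 29, 30} × {76}, {30} × {74, 75, 76}, {28, 29} × {74, 76}, {28, 30} × {74, 76}, {28, 29} × {75, 76}, {28, 30} × {75, 76}, {28, 29} × {74, 75, 76}, {28, 30} × {74, 75, 76}, {28, 29, 30} × {74, 76}, {28, 29, 30} × {75, 76}, {28, 29, 30} × {74, 75, 76}}; |τ_{X×Y}| = 108.

Enumerate products U × V with U ∈ τ_X, V ∈ τ_Y (deduplicated):
  ∅ × ∅ = {} (∅)
  {28} × {74} = {(28,74)}
  {28} × {76} = {(28,76)}
  {30} × {74} = {(30,74)}
  {30} × {76} = {(30,76)}
  {28} × {74, 76} = {(28,74), (28,76)}
  {28, 29} × {74} = {(28,74), (29,74)}
  {28, 30} × {74} = {(28,74), (30,74)}
  {28} × {75, 76} = {(28,75), (28,76)}
  {28, 29} × {76} = {(28,76), (29,76)}
  {28, 30} × {76} = {(28,76), (30,76)}
  {30} × {74, 76} = {(30,74), (30,76)}
  {30} × {75, 76} = {(30,75), (30,76)}
  {28} × {74, 75, 76} = {(28,74), (28,75), (28,76)}
  {28, 29, 30} × {74} = {(28,74), (29,74), (30,74)}
  {28, 29, 30} × {76} = {(28,76), (29,76), (30,76)}
  {30} × {74, 75, 76} = {(30,74), (30,75), (30,76)}
  {28, 29} × {74, 76} = {(28,74), (28,76), (29,74), (29,76)}
  {28, 30} × {74, 76} = {(28,74), (28,76), (30,74), (30,76)}
  {28, 29} × {75, 76} = {(28,75), (28,76), (29,75), (29,76)}
  {28, 30} × {75, 76} = {(28,75), (28,76), (30,75), (30,76)}
  {28, 29} × {74, 75, 76} = {(28,74), (28,75), (28,76), (29,74), (29,75), (29,76)}
  {28, 30} × {74, 75, 76} = {(28,74), (28,75), (28,76), (30,74), (30,75), (30,76)}
  {28, 29, 30} × {74, 76} = {(28,74), (28,76), (29,74), (29,76), (30,74), (30,76)}
  {28, 29, 30} × {75, 76} = {(28,75), (28,76), (29,75), (29,76), (30,75), (30,76)}
  {28, 29, 30} × {74, 75, 76} = {(28,74), (28,75), (28,76), (29,74), (29,75), (29,76), (30,74), (30,75), (30,76)}
These 26 distinct sets form the basis B.
Close under arbitrary unions to get τ_{X×Y}; counting gives |τ_{X×Y}| = 108.


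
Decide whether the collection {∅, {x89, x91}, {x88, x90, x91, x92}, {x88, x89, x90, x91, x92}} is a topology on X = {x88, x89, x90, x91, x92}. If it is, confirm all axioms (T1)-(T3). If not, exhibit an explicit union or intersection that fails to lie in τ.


τ is NOT a topology on X.

Axiom (T1): ∅ ∈ τ? Yes; X ∈ τ? Yes.
Axiom (T2/T3): check pairwise unions and intersections of members of τ.
Counterexample for (T3): {x89, x91} ∩ {x88, x90, x91, x92} = {x91} ∉ τ. Therefore τ is NOT a topology.


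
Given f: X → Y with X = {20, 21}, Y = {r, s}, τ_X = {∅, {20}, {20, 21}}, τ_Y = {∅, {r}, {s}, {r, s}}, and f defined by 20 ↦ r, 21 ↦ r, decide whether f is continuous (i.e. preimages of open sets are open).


f IS continuous.

Compute f^{-1}(U) for each U ∈ τ_Y:
  U = ∅: f^{-1}(U) = ∅ ∈ τ_X ✓.
  U = {r}: f^{-1}(U) = {20, 21} ∈ τ_X ✓.
  U = {s}: f^{-1}(U) = ∅ ∈ τ_X ✓.
  U = {r, s}: f^{-1}(U) = {20, 21} ∈ τ_X ✓.
Every preimage lies in τ_X, so f IS continuous.


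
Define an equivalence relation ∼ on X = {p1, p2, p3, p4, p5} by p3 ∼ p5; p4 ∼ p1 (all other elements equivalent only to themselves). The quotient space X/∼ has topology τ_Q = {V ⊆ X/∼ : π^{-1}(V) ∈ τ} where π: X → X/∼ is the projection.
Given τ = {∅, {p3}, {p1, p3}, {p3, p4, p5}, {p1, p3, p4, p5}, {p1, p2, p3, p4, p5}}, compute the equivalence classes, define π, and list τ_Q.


X/∼ = {[p1=p4], [p2], [p3=p5]}; |τ_Q| = 3.

Equivalence classes: [p1=p4], [p2], [p3=p5].
Quotient map π: X → X/∼ sends p1 ↦ [p1=p4], p2 ↦ [p2], p3 ↦ [p3=p5], p4 ↦ [p1=p4], p5 ↦ [p3=p5].
For each subset V ⊆ X/∼, compute π^{-1}(V) ⊆ X and check whether π^{-1}(V) ∈ τ. V is open in τ_Q iff π^{-1}(V) ∈ τ.
  V = {}: π^{-1}(V) = ∅ ∈ τ ✓.
  V = {[p1=p4]}: π^{-1}(V) = {p1, p4} ∉ τ ✗.
  V = {[p2]}: π^{-1}(V) = {p2} ∉ τ ✗.
  V = {[p1=p4], [p2]}: π^{-1}(V) = {p1, p2, p4} ∉ τ ✗.
  V = {[p3=p5]}: π^{-1}(V) = {p3, p5} ∉ τ ✗.
  V = {[p1=p4], [p3=p5]}: π^{-1}(V) = {p1, p3, p4, p5} ∈ τ ✓.
  V = {[p2], [p3=p5]}: π^{-1}(V) = {p2, p3, p5} ∉ τ ✗.
  V = {[p1=p4], [p2], [p3=p5]}: π^{-1}(V) = {p1, p2, p3, p4, p5} ∈ τ ✓.
Open sets in the quotient: τ_Q = {{}, {[p1=p4], [p3=p5]}, {[p1=p4], [p2], [p3=p5]}} (3 elements).


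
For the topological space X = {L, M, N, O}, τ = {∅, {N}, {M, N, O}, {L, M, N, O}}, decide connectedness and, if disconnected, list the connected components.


(X, τ) is connected.

Find clopen sets (U ∈ τ with X ∖ U ∈ τ):
  U = ∅, X ∖ U = {L, M, N, O} — both open, so U is clopen.
  U = {L, M, N, O}, X ∖ U = ∅ — both open, so U is clopen.
Only trivial clopens (∅ and X) exist, so (X, τ) is connected.
Compute connected components by grouping points that agree on all clopens:
  component: {L, M, N, O}


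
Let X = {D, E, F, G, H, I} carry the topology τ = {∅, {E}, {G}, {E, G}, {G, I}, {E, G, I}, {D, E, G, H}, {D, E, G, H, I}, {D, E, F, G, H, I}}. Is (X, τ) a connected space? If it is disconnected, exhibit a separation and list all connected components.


(X, τ) is connected.

Find clopen sets (U ∈ τ with X ∖ U ∈ τ):
  U = ∅, X ∖ U = {D, E, F, G, H, I} — both open, so U is clopen.
  U = {D, E, F, G, H, I}, X ∖ U = ∅ — both open, so U is clopen.
Only trivial clopens (∅ and X) exist, so (X, τ) is connected.
Compute connected components by grouping points that agree on all clopens:
  component: {D, E, F, G, H, I}


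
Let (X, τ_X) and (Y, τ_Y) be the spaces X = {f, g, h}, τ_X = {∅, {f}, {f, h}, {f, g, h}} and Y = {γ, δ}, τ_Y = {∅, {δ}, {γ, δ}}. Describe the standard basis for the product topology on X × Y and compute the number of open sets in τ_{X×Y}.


Basis B = {∅ × ∅, {f} × {δ}, {f} × {γ, δ}, {f, h} × {δ}, {f, g, h} × {δ}, {f, h} × {γ, δ}, {f, g, h} × {γ, δ}}; |τ_{X×Y}| = 10.

Enumerate products U × V with U ∈ τ_X, V ∈ τ_Y (deduplicated):
  ∅ × ∅ = {} (∅)
  {f} × {δ} = {(f,δ)}
  {f} × {γ, δ} = {(f,γ), (f,δ)}
  {f, h} × {δ} = {(f,δ), (h,δ)}
  {f, g, h} × {δ} = {(f,δ), (g,δ), (h,δ)}
  {f, h} × {γ, δ} = {(f,γ), (f,δ), (h,γ), (h,δ)}
  {f, g, h} × {γ, δ} = {(f,γ), (f,δ), (g,γ), (g,δ), (h,γ), (h,δ)}
These 7 distinct sets form the basis B.
Close under arbitrary unions to get τ_{X×Y}; counting gives |τ_{X×Y}| = 10.
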